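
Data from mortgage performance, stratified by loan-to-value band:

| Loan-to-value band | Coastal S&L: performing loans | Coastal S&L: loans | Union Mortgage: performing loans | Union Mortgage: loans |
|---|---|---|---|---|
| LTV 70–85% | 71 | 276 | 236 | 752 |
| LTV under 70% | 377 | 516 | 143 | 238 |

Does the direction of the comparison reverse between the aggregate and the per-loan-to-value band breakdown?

No

LTV 70–85%: Coastal S&L 71/276 = 25.7%, Union Mortgage 236/752 = 31.4% → Union Mortgage
LTV under 70%: Coastal S&L 377/516 = 73.1%, Union Mortgage 143/238 = 60.1% → Coastal S&L
Overall: Coastal S&L 448/792 = 56.6%, Union Mortgage 379/990 = 38.3% → Coastal S&L
Neither sweeps: Coastal S&L wins 1 of 2 groups, Union Mortgage wins 1. Coastal S&L wins overall but not every group — no Simpson reversal.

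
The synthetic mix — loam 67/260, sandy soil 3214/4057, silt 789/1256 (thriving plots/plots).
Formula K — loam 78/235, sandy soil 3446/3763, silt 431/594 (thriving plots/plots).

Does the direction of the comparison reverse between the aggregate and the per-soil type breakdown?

No

Loam: the synthetic mix 67/260 = 25.8%, Formula K 78/235 = 33.2% → Formula K
Sandy soil: the synthetic mix 3214/4057 = 79.2%, Formula K 3446/3763 = 91.6% → Formula K
Silt: the synthetic mix 789/1256 = 62.8%, Formula K 431/594 = 72.6% → Formula K
Overall: the synthetic mix 4070/5573 = 73.0%, Formula K 3955/4592 = 86.1% → Formula K
Formula K wins overall and in every soil group — no reversal.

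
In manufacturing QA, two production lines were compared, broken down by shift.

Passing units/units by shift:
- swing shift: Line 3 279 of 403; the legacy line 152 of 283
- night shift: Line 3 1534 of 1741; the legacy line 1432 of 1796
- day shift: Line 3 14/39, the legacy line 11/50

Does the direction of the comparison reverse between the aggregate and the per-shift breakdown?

No

Swing shift: Line 3 279/403 = 69.2%, the legacy line 152/283 = 53.7% → Line 3
Night shift: Line 3 1534/1741 = 88.1%, the legacy line 1432/1796 = 79.7% → Line 3
Day shift: Line 3 14/39 = 35.9%, the legacy line 11/50 = 22.0% → Line 3
Overall: Line 3 1827/2183 = 83.7%, the legacy line 1595/2129 = 74.9% → Line 3
Line 3 wins overall and in every shift group — no reversal.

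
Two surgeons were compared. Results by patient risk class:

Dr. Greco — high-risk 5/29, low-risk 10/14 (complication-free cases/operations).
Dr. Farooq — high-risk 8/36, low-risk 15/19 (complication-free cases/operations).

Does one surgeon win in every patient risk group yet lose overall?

No

High-risk: Dr. Greco 5/29 = 17.2%, Dr. Farooq 8/36 = 22.2% → Dr. Farooq
Low-risk: Dr. Greco 10/14 = 71.4%, Dr. Farooq 15/19 = 78.9% → Dr. Farooq
Overall: Dr. Greco 15/43 = 34.9%, Dr. Farooq 23/55 = 41.8% → Dr. Farooq
Dr. Farooq wins overall and in every patient risk group — no reversal.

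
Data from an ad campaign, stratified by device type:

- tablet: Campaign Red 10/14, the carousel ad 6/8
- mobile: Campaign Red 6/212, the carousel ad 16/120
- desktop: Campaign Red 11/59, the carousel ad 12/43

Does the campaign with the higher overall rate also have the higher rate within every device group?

Tablet: Campaign Red 10/14 = 71.4%, the carousel ad 6/8 = 75.0% → the carousel ad
Mobile: Campaign Red 6/212 = 2.8%, the carousel ad 16/120 = 13.3% → the carousel ad
Desktop: Campaign Red 11/59 = 18.6%, the carousel ad 12/43 = 27.9% → the carousel ad
Overall: Campaign Red 27/285 = 9.5%, the carousel ad 34/171 = 19.9% → the carousel ad
The carousel ad wins overall and in every device group — no reversal.

Yes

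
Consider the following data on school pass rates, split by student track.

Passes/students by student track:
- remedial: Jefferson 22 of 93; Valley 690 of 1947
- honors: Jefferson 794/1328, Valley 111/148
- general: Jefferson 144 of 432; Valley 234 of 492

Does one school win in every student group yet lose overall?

Yes

Remedial: Jefferson 22/93 = 23.7%, Valley 690/1947 = 35.4% → Valley
Honors: Jefferson 794/1328 = 59.8%, Valley 111/148 = 75.0% → Valley
General: Jefferson 144/432 = 33.3%, Valley 234/492 = 47.6% → Valley
Overall: Jefferson 960/1853 = 51.8%, Valley 1035/2587 = 40.0% → Jefferson
Valley wins each student group but Jefferson wins overall — the comparison reverses. Valley's students skew toward remedial, which has a lower base rate.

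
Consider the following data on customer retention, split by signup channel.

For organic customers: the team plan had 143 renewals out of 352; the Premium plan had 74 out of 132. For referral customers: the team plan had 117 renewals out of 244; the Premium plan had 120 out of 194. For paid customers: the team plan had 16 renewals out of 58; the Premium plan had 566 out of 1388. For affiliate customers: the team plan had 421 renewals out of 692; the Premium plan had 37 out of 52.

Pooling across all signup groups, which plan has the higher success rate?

the team plan

Organic: the team plan 143/352 = 40.6%, the Premium plan 74/132 = 56.1% → the Premium plan
Referral: the team plan 117/244 = 48.0%, the Premium plan 120/194 = 61.9% → the Premium plan
Paid: the team plan 16/58 = 27.6%, the Premium plan 566/1388 = 40.8% → the Premium plan
Affiliate: the team plan 421/692 = 60.8%, the Premium plan 37/52 = 71.2% → the Premium plan
Overall: the team plan 697/1346 = 51.8%, the Premium plan 797/1766 = 45.1% → the team plan
(The Premium plan wins every signup group but the team plan wins overall — the Premium plan's customers skew toward the low-rate paid group.)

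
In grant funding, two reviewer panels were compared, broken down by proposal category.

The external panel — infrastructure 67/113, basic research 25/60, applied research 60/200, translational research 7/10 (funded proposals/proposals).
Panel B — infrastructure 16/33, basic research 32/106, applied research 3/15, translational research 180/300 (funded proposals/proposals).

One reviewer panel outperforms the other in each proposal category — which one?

the external panel

Infrastructure: the external panel 67/113 = 59.3%, Panel B 16/33 = 48.5% → the external panel
Basic research: the external panel 25/60 = 41.7%, Panel B 32/106 = 30.2% → the external panel
Applied research: the external panel 60/200 = 30.0%, Panel B 3/15 = 20.0% → the external panel
Translational research: the external panel 7/10 = 70.0%, Panel B 180/300 = 60.0% → the external panel
The external panel has the higher rate in all 4 groups.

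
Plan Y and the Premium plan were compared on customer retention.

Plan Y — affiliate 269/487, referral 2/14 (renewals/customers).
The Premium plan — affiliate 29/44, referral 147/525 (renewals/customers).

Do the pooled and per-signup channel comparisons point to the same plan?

Affiliate: Plan Y 269/487 = 55.2%, the Premium plan 29/44 = 65.9% → the Premium plan
Referral: Plan Y 2/14 = 14.3%, the Premium plan 147/525 = 28.0% → the Premium plan
Overall: Plan Y 271/501 = 54.1%, the Premium plan 176/569 = 30.9% → Plan Y
The Premium plan wins each signup group but Plan Y wins overall — the comparison reverses. The Premium plan's customers skew toward referral, which has a lower base rate.

No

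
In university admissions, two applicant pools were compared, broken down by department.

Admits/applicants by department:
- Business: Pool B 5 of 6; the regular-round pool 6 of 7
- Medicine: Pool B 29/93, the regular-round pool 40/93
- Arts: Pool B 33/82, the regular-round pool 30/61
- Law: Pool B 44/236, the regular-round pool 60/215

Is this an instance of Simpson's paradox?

Business: Pool B 5/6 = 83.3%, the regular-round pool 6/7 = 85.7% → the regular-round pool
Medicine: Pool B 29/93 = 31.2%, the regular-round pool 40/93 = 43.0% → the regular-round pool
Arts: Pool B 33/82 = 40.2%, the regular-round pool 30/61 = 49.2% → the regular-round pool
Law: Pool B 44/236 = 18.6%, the regular-round pool 60/215 = 27.9% → the regular-round pool
Overall: Pool B 111/417 = 26.6%, the regular-round pool 136/376 = 36.2% → the regular-round pool
The regular-round pool wins overall and in every department group — no reversal.

No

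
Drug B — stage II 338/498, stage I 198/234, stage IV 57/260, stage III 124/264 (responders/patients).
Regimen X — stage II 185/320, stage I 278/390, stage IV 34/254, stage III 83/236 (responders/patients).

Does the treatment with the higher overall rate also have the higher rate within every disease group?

Yes

Stage II: Drug B 338/498 = 67.9%, Regimen X 185/320 = 57.8% → Drug B
Stage I: Drug B 198/234 = 84.6%, Regimen X 278/390 = 71.3% → Drug B
Stage IV: Drug B 57/260 = 21.9%, Regimen X 34/254 = 13.4% → Drug B
Stage III: Drug B 124/264 = 47.0%, Regimen X 83/236 = 35.2% → Drug B
Overall: Drug B 717/1256 = 57.1%, Regimen X 580/1200 = 48.3% → Drug B
Drug B wins overall and in every disease group — no reversal.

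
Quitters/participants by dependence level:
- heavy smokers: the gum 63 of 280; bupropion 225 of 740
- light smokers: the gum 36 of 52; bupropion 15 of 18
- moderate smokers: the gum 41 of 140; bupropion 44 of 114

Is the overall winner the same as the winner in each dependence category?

Yes

Heavy smokers: the gum 63/280 = 22.5%, bupropion 225/740 = 30.4% → bupropion
Light smokers: the gum 36/52 = 69.2%, bupropion 15/18 = 83.3% → bupropion
Moderate smokers: the gum 41/140 = 29.3%, bupropion 44/114 = 38.6% → bupropion
Overall: the gum 140/472 = 29.7%, bupropion 284/872 = 32.6% → bupropion
Bupropion wins overall and in every dependence group — no reversal.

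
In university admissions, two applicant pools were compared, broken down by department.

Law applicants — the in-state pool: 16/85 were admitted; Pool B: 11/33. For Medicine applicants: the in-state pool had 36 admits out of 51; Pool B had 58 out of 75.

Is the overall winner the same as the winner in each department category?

Yes

Law: the in-state pool 16/85 = 18.8%, Pool B 11/33 = 33.3% → Pool B
Medicine: the in-state pool 36/51 = 70.6%, Pool B 58/75 = 77.3% → Pool B
Overall: the in-state pool 52/136 = 38.2%, Pool B 69/108 = 63.9% → Pool B
Pool B wins overall and in every department group — no reversal.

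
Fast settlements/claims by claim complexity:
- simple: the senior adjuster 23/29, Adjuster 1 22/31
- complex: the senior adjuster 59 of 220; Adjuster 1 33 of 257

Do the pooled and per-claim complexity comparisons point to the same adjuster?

Yes

Simple: the senior adjuster 23/29 = 79.3%, Adjuster 1 22/31 = 71.0% → the senior adjuster
Complex: the senior adjuster 59/220 = 26.8%, Adjuster 1 33/257 = 12.8% → the senior adjuster
Overall: the senior adjuster 82/249 = 32.9%, Adjuster 1 55/288 = 19.1% → the senior adjuster
The senior adjuster wins overall and in every claim group — no reversal.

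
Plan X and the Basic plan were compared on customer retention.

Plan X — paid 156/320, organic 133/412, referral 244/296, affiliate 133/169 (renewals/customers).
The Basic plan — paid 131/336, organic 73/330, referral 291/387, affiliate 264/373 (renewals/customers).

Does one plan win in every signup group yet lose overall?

Paid: Plan X 156/320 = 48.8%, the Basic plan 131/336 = 39.0% → Plan X
Organic: Plan X 133/412 = 32.3%, the Basic plan 73/330 = 22.1% → Plan X
Referral: Plan X 244/296 = 82.4%, the Basic plan 291/387 = 75.2% → Plan X
Affiliate: Plan X 133/169 = 78.7%, the Basic plan 264/373 = 70.8% → Plan X
Overall: Plan X 666/1197 = 55.6%, the Basic plan 759/1426 = 53.2% → Plan X
Plan X wins overall and in every signup group — no reversal.

No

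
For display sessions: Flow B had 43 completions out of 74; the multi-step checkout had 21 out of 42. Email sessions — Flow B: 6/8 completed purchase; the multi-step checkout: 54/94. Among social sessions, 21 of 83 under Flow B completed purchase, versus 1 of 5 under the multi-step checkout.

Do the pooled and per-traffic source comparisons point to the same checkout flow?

No

Display: Flow B 43/74 = 58.1%, the multi-step checkout 21/42 = 50.0% → Flow B
Email: Flow B 6/8 = 75.0%, the multi-step checkout 54/94 = 57.4% → Flow B
Social: Flow B 21/83 = 25.3%, the multi-step checkout 1/5 = 20.0% → Flow B
Overall: Flow B 70/165 = 42.4%, the multi-step checkout 76/141 = 53.9% → the multi-step checkout
Flow B wins each traffic group but the multi-step checkout wins overall — the comparison reverses. Flow B's sessions skew toward social, which has a lower base rate.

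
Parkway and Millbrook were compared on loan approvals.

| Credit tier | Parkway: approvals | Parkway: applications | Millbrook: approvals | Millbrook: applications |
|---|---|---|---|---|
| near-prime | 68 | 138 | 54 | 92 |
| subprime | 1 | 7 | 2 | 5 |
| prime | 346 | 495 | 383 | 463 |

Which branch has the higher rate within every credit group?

Millbrook

Near-prime: Parkway 68/138 = 49.3%, Millbrook 54/92 = 58.7% → Millbrook
Subprime: Parkway 1/7 = 14.3%, Millbrook 2/5 = 40.0% → Millbrook
Prime: Parkway 346/495 = 69.9%, Millbrook 383/463 = 82.7% → Millbrook
Millbrook has the higher rate in all 3 groups.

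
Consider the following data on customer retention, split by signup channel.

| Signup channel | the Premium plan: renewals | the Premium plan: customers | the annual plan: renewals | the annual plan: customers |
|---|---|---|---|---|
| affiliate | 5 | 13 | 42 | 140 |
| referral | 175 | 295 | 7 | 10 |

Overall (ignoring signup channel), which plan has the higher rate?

Affiliate: the Premium plan 5/13 = 38.5%, the annual plan 42/140 = 30.0% → the Premium plan
Referral: the Premium plan 175/295 = 59.3%, the annual plan 7/10 = 70.0% → the annual plan
Overall: the Premium plan 180/308 = 58.4%, the annual plan 49/150 = 32.7% → the Premium plan
(Neither sweeps every signup group, but the Premium plan has the higher pooled rate.)

the Premium plan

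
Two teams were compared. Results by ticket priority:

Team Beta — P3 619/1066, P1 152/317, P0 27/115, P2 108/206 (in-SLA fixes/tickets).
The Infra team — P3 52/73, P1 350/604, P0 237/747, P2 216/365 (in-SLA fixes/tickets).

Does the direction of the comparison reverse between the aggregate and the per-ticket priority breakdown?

Yes

P3: Team Beta 619/1066 = 58.1%, the Infra team 52/73 = 71.2% → the Infra team
P1: Team Beta 152/317 = 47.9%, the Infra team 350/604 = 57.9% → the Infra team
P0: Team Beta 27/115 = 23.5%, the Infra team 237/747 = 31.7% → the Infra team
P2: Team Beta 108/206 = 52.4%, the Infra team 216/365 = 59.2% → the Infra team
Overall: Team Beta 906/1704 = 53.2%, the Infra team 855/1789 = 47.8% → Team Beta
The Infra team wins each ticket group but Team Beta wins overall — the comparison reverses. The Infra team's tickets skew toward P0, which has a lower base rate.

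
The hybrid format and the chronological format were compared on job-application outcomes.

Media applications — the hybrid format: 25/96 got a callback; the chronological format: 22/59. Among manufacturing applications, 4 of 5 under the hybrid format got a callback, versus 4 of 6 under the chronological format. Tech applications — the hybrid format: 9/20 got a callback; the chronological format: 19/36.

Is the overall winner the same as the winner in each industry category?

Media: the hybrid format 25/96 = 26.0%, the chronological format 22/59 = 37.3% → the chronological format
Manufacturing: the hybrid format 4/5 = 80.0%, the chronological format 4/6 = 66.7% → the hybrid format
Tech: the hybrid format 9/20 = 45.0%, the chronological format 19/36 = 52.8% → the chronological format
Overall: the hybrid format 38/121 = 31.4%, the chronological format 45/101 = 44.6% → the chronological format
Neither sweeps: the hybrid format wins 1 of 3 groups, the chronological format wins 2. The chronological format wins overall but not every group — no Simpson reversal.

No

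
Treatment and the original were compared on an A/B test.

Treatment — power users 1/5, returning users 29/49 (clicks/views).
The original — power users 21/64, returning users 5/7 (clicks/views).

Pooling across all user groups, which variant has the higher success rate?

Treatment

Power users: Treatment 1/5 = 20.0%, the original 21/64 = 32.8% → the original
Returning users: Treatment 29/49 = 59.2%, the original 5/7 = 71.4% → the original
Overall: Treatment 30/54 = 55.6%, the original 26/71 = 36.6% → Treatment
(The original wins every user group but Treatment wins overall — the original's views skew toward the low-rate power users group.)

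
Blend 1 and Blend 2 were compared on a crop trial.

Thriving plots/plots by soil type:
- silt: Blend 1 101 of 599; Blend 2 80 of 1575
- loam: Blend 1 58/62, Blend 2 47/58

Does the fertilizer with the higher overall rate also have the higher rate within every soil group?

Silt: Blend 1 101/599 = 16.9%, Blend 2 80/1575 = 5.1% → Blend 1
Loam: Blend 1 58/62 = 93.5%, Blend 2 47/58 = 81.0% → Blend 1
Overall: Blend 1 159/661 = 24.1%, Blend 2 127/1633 = 7.8% → Blend 1
Blend 1 wins overall and in every soil group — no reversal.

Yes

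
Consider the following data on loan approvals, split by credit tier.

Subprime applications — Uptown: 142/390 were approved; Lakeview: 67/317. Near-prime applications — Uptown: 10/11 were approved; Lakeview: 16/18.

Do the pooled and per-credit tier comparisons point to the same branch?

Subprime: Uptown 142/390 = 36.4%, Lakeview 67/317 = 21.1% → Uptown
Near-prime: Uptown 10/11 = 90.9%, Lakeview 16/18 = 88.9% → Uptown
Overall: Uptown 152/401 = 37.9%, Lakeview 83/335 = 24.8% → Uptown
Uptown wins overall and in every credit group — no reversal.

Yes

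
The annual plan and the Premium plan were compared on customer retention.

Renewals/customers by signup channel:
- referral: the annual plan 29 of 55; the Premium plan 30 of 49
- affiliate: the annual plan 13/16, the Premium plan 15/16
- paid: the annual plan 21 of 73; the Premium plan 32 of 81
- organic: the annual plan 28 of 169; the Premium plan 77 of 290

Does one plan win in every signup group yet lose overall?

Referral: the annual plan 29/55 = 52.7%, the Premium plan 30/49 = 61.2% → the Premium plan
Affiliate: the annual plan 13/16 = 81.2%, the Premium plan 15/16 = 93.8% → the Premium plan
Paid: the annual plan 21/73 = 28.8%, the Premium plan 32/81 = 39.5% → the Premium plan
Organic: the annual plan 28/169 = 16.6%, the Premium plan 77/290 = 26.6% → the Premium plan
Overall: the annual plan 91/313 = 29.1%, the Premium plan 154/436 = 35.3% → the Premium plan
The Premium plan wins overall and in every signup group — no reversal.

No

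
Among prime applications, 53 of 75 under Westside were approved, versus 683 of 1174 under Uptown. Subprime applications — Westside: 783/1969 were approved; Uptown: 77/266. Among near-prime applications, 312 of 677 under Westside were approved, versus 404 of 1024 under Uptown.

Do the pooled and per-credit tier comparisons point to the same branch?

Prime: Westside 53/75 = 70.7%, Uptown 683/1174 = 58.2% → Westside
Subprime: Westside 783/1969 = 39.8%, Uptown 77/266 = 28.9% → Westside
Near-prime: Westside 312/677 = 46.1%, Uptown 404/1024 = 39.5% → Westside
Overall: Westside 1148/2721 = 42.2%, Uptown 1164/2464 = 47.2% → Uptown
Westside wins each credit group but Uptown wins overall — the comparison reverses. Westside's applications skew toward subprime, which has a lower base rate.

No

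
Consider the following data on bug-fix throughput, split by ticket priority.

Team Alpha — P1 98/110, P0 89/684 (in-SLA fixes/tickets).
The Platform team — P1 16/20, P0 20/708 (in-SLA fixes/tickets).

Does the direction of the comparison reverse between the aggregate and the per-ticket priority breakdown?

P1: Team Alpha 98/110 = 89.1%, the Platform team 16/20 = 80.0% → Team Alpha
P0: Team Alpha 89/684 = 13.0%, the Platform team 20/708 = 2.8% → Team Alpha
Overall: Team Alpha 187/794 = 23.6%, the Platform team 36/728 = 4.9% → Team Alpha
Team Alpha wins overall and in every ticket group — no reversal.

No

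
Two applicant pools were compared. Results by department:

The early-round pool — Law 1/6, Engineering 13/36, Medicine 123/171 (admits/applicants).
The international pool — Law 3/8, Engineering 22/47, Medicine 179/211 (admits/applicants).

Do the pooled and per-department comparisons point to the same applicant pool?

Law: the early-round pool 1/6 = 16.7%, the international pool 3/8 = 37.5% → the international pool
Engineering: the early-round pool 13/36 = 36.1%, the international pool 22/47 = 46.8% → the international pool
Medicine: the early-round pool 123/171 = 71.9%, the international pool 179/211 = 84.8% → the international pool
Overall: the early-round pool 137/213 = 64.3%, the international pool 204/266 = 76.7% → the international pool
The international pool wins overall and in every department group — no reversal.

Yes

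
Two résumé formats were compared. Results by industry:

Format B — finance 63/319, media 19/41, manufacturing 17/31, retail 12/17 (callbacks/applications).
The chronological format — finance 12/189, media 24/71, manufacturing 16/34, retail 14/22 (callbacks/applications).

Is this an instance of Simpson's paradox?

Finance: Format B 63/319 = 19.7%, the chronological format 12/189 = 6.3% → Format B
Media: Format B 19/41 = 46.3%, the chronological format 24/71 = 33.8% → Format B
Manufacturing: Format B 17/31 = 54.8%, the chronological format 16/34 = 47.1% → Format B
Retail: Format B 12/17 = 70.6%, the chronological format 14/22 = 63.6% → Format B
Overall: Format B 111/408 = 27.2%, the chronological format 66/316 = 20.9% → Format B
Format B wins overall and in every industry group — no reversal.

No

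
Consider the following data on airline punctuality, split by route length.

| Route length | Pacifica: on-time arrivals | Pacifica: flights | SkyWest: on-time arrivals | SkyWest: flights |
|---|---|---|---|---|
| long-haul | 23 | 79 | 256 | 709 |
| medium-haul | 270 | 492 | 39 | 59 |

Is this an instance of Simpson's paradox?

Yes

Long-haul: Pacifica 23/79 = 29.1%, SkyWest 256/709 = 36.1% → SkyWest
Medium-haul: Pacifica 270/492 = 54.9%, SkyWest 39/59 = 66.1% → SkyWest
Overall: Pacifica 293/571 = 51.3%, SkyWest 295/768 = 38.4% → Pacifica
SkyWest wins each route group but Pacifica wins overall — the comparison reverses. SkyWest's flights skew toward long-haul, which has a lower base rate.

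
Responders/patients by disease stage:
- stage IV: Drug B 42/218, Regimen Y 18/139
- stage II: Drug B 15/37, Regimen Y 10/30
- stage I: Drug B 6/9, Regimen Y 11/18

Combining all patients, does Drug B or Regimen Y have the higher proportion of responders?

Drug B

Stage IV: Drug B 42/218 = 19.3%, Regimen Y 18/139 = 12.9% → Drug B
Stage II: Drug B 15/37 = 40.5%, Regimen Y 10/30 = 33.3% → Drug B
Stage I: Drug B 6/9 = 66.7%, Regimen Y 11/18 = 61.1% → Drug B
Overall: Drug B 63/264 = 23.9%, Regimen Y 39/187 = 20.9% → Drug B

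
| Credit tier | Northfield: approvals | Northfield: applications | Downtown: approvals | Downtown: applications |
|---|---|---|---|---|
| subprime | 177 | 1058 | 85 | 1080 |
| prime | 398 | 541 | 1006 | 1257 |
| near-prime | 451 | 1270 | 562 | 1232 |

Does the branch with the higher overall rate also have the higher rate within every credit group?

No

Subprime: Northfield 177/1058 = 16.7%, Downtown 85/1080 = 7.9% → Northfield
Prime: Northfield 398/541 = 73.6%, Downtown 1006/1257 = 80.0% → Downtown
Near-prime: Northfield 451/1270 = 35.5%, Downtown 562/1232 = 45.6% → Downtown
Overall: Northfield 1026/2869 = 35.8%, Downtown 1653/3569 = 46.3% → Downtown
Neither sweeps: Northfield wins 1 of 3 groups, Downtown wins 2. Downtown wins overall but not every group — no Simpson reversal.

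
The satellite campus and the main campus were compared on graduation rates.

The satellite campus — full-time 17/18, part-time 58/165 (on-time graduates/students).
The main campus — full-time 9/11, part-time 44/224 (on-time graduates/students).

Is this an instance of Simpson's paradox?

Full-time: the satellite campus 17/18 = 94.4%, the main campus 9/11 = 81.8% → the satellite campus
Part-time: the satellite campus 58/165 = 35.2%, the main campus 44/224 = 19.6% → the satellite campus
Overall: the satellite campus 75/183 = 41.0%, the main campus 53/235 = 22.6% → the satellite campus
The satellite campus wins overall and in every enrollment group — no reversal.

No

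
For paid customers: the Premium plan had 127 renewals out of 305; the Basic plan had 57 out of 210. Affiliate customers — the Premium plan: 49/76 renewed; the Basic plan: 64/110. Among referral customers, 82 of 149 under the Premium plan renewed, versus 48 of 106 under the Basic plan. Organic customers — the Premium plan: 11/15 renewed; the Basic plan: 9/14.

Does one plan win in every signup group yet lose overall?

Paid: the Premium plan 127/305 = 41.6%, the Basic plan 57/210 = 27.1% → the Premium plan
Affiliate: the Premium plan 49/76 = 64.5%, the Basic plan 64/110 = 58.2% → the Premium plan
Referral: the Premium plan 82/149 = 55.0%, the Basic plan 48/106 = 45.3% → the Premium plan
Organic: the Premium plan 11/15 = 73.3%, the Basic plan 9/14 = 64.3% → the Premium plan
Overall: the Premium plan 269/545 = 49.4%, the Basic plan 178/440 = 40.5% → the Premium plan
The Premium plan wins overall and in every signup group — no reversal.

No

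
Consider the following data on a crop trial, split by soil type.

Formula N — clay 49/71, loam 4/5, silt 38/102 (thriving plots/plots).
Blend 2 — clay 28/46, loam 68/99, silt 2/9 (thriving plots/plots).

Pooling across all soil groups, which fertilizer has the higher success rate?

Blend 2

Clay: Formula N 49/71 = 69.0%, Blend 2 28/46 = 60.9% → Formula N
Loam: Formula N 4/5 = 80.0%, Blend 2 68/99 = 68.7% → Formula N
Silt: Formula N 38/102 = 37.3%, Blend 2 2/9 = 22.2% → Formula N
Overall: Formula N 91/178 = 51.1%, Blend 2 98/154 = 63.6% → Blend 2
(Formula N wins every soil group but Blend 2 wins overall — Formula N's plots skew toward the low-rate silt group.)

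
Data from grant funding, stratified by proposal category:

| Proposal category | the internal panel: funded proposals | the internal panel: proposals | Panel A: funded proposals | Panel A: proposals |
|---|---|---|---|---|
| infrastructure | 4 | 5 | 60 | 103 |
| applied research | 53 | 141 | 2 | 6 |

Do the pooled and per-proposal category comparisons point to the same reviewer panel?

Infrastructure: the internal panel 4/5 = 80.0%, Panel A 60/103 = 58.3% → the internal panel
Applied research: the internal panel 53/141 = 37.6%, Panel A 2/6 = 33.3% → the internal panel
Overall: the internal panel 57/146 = 39.0%, Panel A 62/109 = 56.9% → Panel A
The internal panel wins each proposal group but Panel A wins overall — the comparison reverses. The internal panel's proposals skew toward applied research, which has a lower base rate.

No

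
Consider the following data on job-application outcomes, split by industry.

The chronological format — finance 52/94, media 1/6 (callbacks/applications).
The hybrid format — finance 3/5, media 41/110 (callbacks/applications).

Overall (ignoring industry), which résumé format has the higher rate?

the chronological format

Finance: the chronological format 52/94 = 55.3%, the hybrid format 3/5 = 60.0% → the hybrid format
Media: the chronological format 1/6 = 16.7%, the hybrid format 41/110 = 37.3% → the hybrid format
Overall: the chronological format 53/100 = 53.0%, the hybrid format 44/115 = 38.3% → the chronological format
(The hybrid format wins every industry group but the chronological format wins overall — the hybrid format's applications skew toward the low-rate media group.)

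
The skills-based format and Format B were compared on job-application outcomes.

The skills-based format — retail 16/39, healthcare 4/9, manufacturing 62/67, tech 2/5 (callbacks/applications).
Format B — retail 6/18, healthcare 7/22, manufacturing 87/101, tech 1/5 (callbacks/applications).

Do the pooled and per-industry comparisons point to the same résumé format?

Retail: the skills-based format 16/39 = 41.0%, Format B 6/18 = 33.3% → the skills-based format
Healthcare: the skills-based format 4/9 = 44.4%, Format B 7/22 = 31.8% → the skills-based format
Manufacturing: the skills-based format 62/67 = 92.5%, Format B 87/101 = 86.1% → the skills-based format
Tech: the skills-based format 2/5 = 40.0%, Format B 1/5 = 20.0% → the skills-based format
Overall: the skills-based format 84/120 = 70.0%, Format B 101/146 = 69.2% → the skills-based format
The skills-based format wins overall and in every industry group — no reversal.

Yes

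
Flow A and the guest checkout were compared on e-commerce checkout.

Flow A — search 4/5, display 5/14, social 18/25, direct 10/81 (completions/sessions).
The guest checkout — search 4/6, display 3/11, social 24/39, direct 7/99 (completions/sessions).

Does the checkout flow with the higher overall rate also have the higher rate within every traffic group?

Search: Flow A 4/5 = 80.0%, the guest checkout 4/6 = 66.7% → Flow A
Display: Flow A 5/14 = 35.7%, the guest checkout 3/11 = 27.3% → Flow A
Social: Flow A 18/25 = 72.0%, the guest checkout 24/39 = 61.5% → Flow A
Direct: Flow A 10/81 = 12.3%, the guest checkout 7/99 = 7.1% → Flow A
Overall: Flow A 37/125 = 29.6%, the guest checkout 38/155 = 24.5% → Flow A
Flow A wins overall and in every traffic group — no reversal.

Yes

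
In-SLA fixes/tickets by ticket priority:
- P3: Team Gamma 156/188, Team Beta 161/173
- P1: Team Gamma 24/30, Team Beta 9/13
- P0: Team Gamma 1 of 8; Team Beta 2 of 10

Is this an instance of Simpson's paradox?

P3: Team Gamma 156/188 = 83.0%, Team Beta 161/173 = 93.1% → Team Beta
P1: Team Gamma 24/30 = 80.0%, Team Beta 9/13 = 69.2% → Team Gamma
P0: Team Gamma 1/8 = 12.5%, Team Beta 2/10 = 20.0% → Team Beta
Overall: Team Gamma 181/226 = 80.1%, Team Beta 172/196 = 87.8% → Team Beta
Neither sweeps: Team Gamma wins 1 of 3 groups, Team Beta wins 2. Team Beta wins overall but not every group — no Simpson reversal.

No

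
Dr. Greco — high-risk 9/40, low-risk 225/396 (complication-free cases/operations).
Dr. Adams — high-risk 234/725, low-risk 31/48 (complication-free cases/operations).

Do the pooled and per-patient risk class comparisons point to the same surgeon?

High-risk: Dr. Greco 9/40 = 22.5%, Dr. Adams 234/725 = 32.3% → Dr. Adams
Low-risk: Dr. Greco 225/396 = 56.8%, Dr. Adams 31/48 = 64.6% → Dr. Adams
Overall: Dr. Greco 234/436 = 53.7%, Dr. Adams 265/773 = 34.3% → Dr. Greco
Dr. Adams wins each patient risk group but Dr. Greco wins overall — the comparison reverses. Dr. Adams's operations skew toward high-risk, which has a lower base rate.

No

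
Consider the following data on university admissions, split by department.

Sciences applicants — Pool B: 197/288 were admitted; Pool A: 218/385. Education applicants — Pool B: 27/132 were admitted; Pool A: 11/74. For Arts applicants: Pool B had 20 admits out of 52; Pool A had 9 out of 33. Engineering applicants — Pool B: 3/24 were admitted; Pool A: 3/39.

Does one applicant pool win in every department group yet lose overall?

No

Sciences: Pool B 197/288 = 68.4%, Pool A 218/385 = 56.6% → Pool B
Education: Pool B 27/132 = 20.5%, Pool A 11/74 = 14.9% → Pool B
Arts: Pool B 20/52 = 38.5%, Pool A 9/33 = 27.3% → Pool B
Engineering: Pool B 3/24 = 12.5%, Pool A 3/39 = 7.7% → Pool B
Overall: Pool B 247/496 = 49.8%, Pool A 241/531 = 45.4% → Pool B
Pool B wins overall and in every department group — no reversal.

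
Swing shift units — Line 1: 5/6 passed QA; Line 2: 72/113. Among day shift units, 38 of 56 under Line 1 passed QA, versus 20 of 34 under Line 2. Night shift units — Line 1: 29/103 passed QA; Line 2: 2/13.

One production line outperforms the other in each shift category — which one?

Line 1

Swing shift: Line 1 5/6 = 83.3%, Line 2 72/113 = 63.7% → Line 1
Day shift: Line 1 38/56 = 67.9%, Line 2 20/34 = 58.8% → Line 1
Night shift: Line 1 29/103 = 28.2%, Line 2 2/13 = 15.4% → Line 1
Line 1 has the higher rate in all 3 groups.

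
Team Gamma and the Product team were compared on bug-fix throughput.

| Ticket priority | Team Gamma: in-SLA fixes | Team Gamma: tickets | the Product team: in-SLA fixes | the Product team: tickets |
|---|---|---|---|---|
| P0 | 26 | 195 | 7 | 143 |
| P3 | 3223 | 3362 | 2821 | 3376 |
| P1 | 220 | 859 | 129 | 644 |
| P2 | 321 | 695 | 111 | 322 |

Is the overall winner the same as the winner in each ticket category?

P0: Team Gamma 26/195 = 13.3%, the Product team 7/143 = 4.9% → Team Gamma
P3: Team Gamma 3223/3362 = 95.9%, the Product team 2821/3376 = 83.6% → Team Gamma
P1: Team Gamma 220/859 = 25.6%, the Product team 129/644 = 20.0% → Team Gamma
P2: Team Gamma 321/695 = 46.2%, the Product team 111/322 = 34.5% → Team Gamma
Overall: Team Gamma 3790/5111 = 74.2%, the Product team 3068/4485 = 68.4% → Team Gamma
Team Gamma wins overall and in every ticket group — no reversal.

Yes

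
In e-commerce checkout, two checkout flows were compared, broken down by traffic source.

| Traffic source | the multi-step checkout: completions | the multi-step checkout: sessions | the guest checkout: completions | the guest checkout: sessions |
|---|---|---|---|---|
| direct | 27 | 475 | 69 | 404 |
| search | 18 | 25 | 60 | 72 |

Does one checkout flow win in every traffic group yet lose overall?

Direct: the multi-step checkout 27/475 = 5.7%, the guest checkout 69/404 = 17.1% → the guest checkout
Search: the multi-step checkout 18/25 = 72.0%, the guest checkout 60/72 = 83.3% → the guest checkout
Overall: the multi-step checkout 45/500 = 9.0%, the guest checkout 129/476 = 27.1% → the guest checkout
The guest checkout wins overall and in every traffic group — no reversal.

No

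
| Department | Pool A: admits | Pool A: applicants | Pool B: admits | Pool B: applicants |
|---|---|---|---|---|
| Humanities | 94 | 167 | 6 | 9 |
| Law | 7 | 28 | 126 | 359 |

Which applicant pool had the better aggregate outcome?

Pool A

Humanities: Pool A 94/167 = 56.3%, Pool B 6/9 = 66.7% → Pool B
Law: Pool A 7/28 = 25.0%, Pool B 126/359 = 35.1% → Pool B
Overall: Pool A 101/195 = 51.8%, Pool B 132/368 = 35.9% → Pool A
(Pool B wins every department group but Pool A wins overall — Pool B's applicants skew toward the low-rate Law group.)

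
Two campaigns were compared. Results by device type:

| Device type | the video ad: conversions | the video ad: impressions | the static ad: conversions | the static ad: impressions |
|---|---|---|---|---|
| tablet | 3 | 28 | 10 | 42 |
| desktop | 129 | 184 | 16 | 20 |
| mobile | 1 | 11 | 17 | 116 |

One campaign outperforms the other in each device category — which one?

Tablet: the video ad 3/28 = 10.7%, the static ad 10/42 = 23.8% → the static ad
Desktop: the video ad 129/184 = 70.1%, the static ad 16/20 = 80.0% → the static ad
Mobile: the video ad 1/11 = 9.1%, the static ad 17/116 = 14.7% → the static ad
The static ad has the higher rate in all 3 groups.

the static ad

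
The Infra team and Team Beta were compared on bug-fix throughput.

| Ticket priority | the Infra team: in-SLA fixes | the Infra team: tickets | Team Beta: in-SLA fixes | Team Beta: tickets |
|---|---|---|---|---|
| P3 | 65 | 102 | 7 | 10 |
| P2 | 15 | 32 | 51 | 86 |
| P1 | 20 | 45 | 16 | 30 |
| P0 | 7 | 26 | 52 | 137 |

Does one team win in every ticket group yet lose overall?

Yes

P3: the Infra team 65/102 = 63.7%, Team Beta 7/10 = 70.0% → Team Beta
P2: the Infra team 15/32 = 46.9%, Team Beta 51/86 = 59.3% → Team Beta
P1: the Infra team 20/45 = 44.4%, Team Beta 16/30 = 53.3% → Team Beta
P0: the Infra team 7/26 = 26.9%, Team Beta 52/137 = 38.0% → Team Beta
Overall: the Infra team 107/205 = 52.2%, Team Beta 126/263 = 47.9% → the Infra team
Team Beta wins each ticket group but the Infra team wins overall — the comparison reverses. Team Beta's tickets skew toward P0, which has a lower base rate.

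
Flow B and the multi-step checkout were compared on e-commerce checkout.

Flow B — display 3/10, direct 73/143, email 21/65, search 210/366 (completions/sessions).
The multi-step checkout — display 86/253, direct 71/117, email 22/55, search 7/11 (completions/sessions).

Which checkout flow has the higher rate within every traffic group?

Display: Flow B 3/10 = 30.0%, the multi-step checkout 86/253 = 34.0% → the multi-step checkout
Direct: Flow B 73/143 = 51.0%, the multi-step checkout 71/117 = 60.7% → the multi-step checkout
Email: Flow B 21/65 = 32.3%, the multi-step checkout 22/55 = 40.0% → the multi-step checkout
Search: Flow B 210/366 = 57.4%, the multi-step checkout 7/11 = 63.6% → the multi-step checkout
The multi-step checkout has the higher rate in all 4 groups.

the multi-step checkout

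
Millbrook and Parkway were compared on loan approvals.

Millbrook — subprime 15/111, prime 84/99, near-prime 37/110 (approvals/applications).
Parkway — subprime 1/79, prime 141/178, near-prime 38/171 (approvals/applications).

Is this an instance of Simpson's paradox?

No

Subprime: Millbrook 15/111 = 13.5%, Parkway 1/79 = 1.3% → Millbrook
Prime: Millbrook 84/99 = 84.8%, Parkway 141/178 = 79.2% → Millbrook
Near-prime: Millbrook 37/110 = 33.6%, Parkway 38/171 = 22.2% → Millbrook
Overall: Millbrook 136/320 = 42.5%, Parkway 180/428 = 42.1% → Millbrook
Millbrook wins overall and in every credit group — no reversal.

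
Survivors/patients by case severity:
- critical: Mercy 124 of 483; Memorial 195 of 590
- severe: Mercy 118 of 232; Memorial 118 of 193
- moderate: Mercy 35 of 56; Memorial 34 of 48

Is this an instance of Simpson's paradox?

Critical: Mercy 124/483 = 25.7%, Memorial 195/590 = 33.1% → Memorial
Severe: Mercy 118/232 = 50.9%, Memorial 118/193 = 61.1% → Memorial
Moderate: Mercy 35/56 = 62.5%, Memorial 34/48 = 70.8% → Memorial
Overall: Mercy 277/771 = 35.9%, Memorial 347/831 = 41.8% → Memorial
Memorial wins overall and in every case group — no reversal.

No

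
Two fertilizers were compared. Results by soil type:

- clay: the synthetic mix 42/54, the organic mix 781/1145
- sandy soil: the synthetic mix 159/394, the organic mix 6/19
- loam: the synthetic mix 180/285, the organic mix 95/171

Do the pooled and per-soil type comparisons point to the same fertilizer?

Clay: the synthetic mix 42/54 = 77.8%, the organic mix 781/1145 = 68.2% → the synthetic mix
Sandy soil: the synthetic mix 159/394 = 40.4%, the organic mix 6/19 = 31.6% → the synthetic mix
Loam: the synthetic mix 180/285 = 63.2%, the organic mix 95/171 = 55.6% → the synthetic mix
Overall: the synthetic mix 381/733 = 52.0%, the organic mix 882/1335 = 66.1% → the organic mix
The synthetic mix wins each soil group but the organic mix wins overall — the comparison reverses. The synthetic mix's plots skew toward sandy soil, which has a lower base rate.

No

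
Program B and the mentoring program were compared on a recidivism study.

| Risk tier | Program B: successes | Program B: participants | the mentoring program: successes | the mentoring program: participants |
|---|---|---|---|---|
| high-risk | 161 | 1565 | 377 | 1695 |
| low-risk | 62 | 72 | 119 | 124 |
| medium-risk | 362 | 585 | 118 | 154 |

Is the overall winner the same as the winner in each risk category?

Yes

High-risk: Program B 161/1565 = 10.3%, the mentoring program 377/1695 = 22.2% → the mentoring program
Low-risk: Program B 62/72 = 86.1%, the mentoring program 119/124 = 96.0% → the mentoring program
Medium-risk: Program B 362/585 = 61.9%, the mentoring program 118/154 = 76.6% → the mentoring program
Overall: Program B 585/2222 = 26.3%, the mentoring program 614/1973 = 31.1% → the mentoring program
The mentoring program wins overall and in every risk group — no reversal.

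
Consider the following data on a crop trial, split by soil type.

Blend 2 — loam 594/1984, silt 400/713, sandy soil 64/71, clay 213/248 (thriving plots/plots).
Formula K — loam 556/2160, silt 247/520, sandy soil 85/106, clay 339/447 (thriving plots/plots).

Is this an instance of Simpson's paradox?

Loam: Blend 2 594/1984 = 29.9%, Formula K 556/2160 = 25.7% → Blend 2
Silt: Blend 2 400/713 = 56.1%, Formula K 247/520 = 47.5% → Blend 2
Sandy soil: Blend 2 64/71 = 90.1%, Formula K 85/106 = 80.2% → Blend 2
Clay: Blend 2 213/248 = 85.9%, Formula K 339/447 = 75.8% → Blend 2
Overall: Blend 2 1271/3016 = 42.1%, Formula K 1227/3233 = 38.0% → Blend 2
Blend 2 wins overall and in every soil group — no reversal.

No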